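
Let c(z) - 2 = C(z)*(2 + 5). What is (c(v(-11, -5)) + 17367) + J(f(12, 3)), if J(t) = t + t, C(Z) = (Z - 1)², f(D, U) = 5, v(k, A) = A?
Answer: 17631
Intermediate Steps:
C(Z) = (-1 + Z)²
c(z) = 2 + 7*(-1 + z)² (c(z) = 2 + (-1 + z)²*(2 + 5) = 2 + (-1 + z)²*7 = 2 + 7*(-1 + z)²)
J(t) = 2*t
(c(v(-11, -5)) + 17367) + J(f(12, 3)) = ((2 + 7*(-1 - 5)²) + 17367) + 2*5 = ((2 + 7*(-6)²) + 17367) + 10 = ((2 + 7*36) + 17367) + 10 = ((2 + 252) + 17367) + 10 = (254 + 17367) + 10 = 17621 + 10 = 17631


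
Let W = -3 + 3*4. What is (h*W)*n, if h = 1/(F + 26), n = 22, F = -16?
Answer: 99/5 ≈ 19.800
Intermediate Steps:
W = 9 (W = -3 + 12 = 9)
h = 1/10 (h = 1/(-16 + 26) = 1/10 ≈ 0.10000)
(h*W)*n = ((1/10)*9)*22 = (9/10)*22 = 99/5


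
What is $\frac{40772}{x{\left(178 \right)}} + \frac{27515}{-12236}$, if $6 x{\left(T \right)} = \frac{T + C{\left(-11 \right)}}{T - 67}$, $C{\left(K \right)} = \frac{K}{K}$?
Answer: $\frac{332253278687}{2190244} \approx 1.517 \cdot 10^{5}$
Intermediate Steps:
$C{\left(K \right)} = 1$
$x{\left(T \right)} = \frac{1 + T}{6 \left(-67 + T\right)}$ ($x{\left(T \right)} = \frac{\left(T + 1\right) \frac{1}{T - 67}}{6} = \frac{\left(1 + T\right) \frac{1}{-67 + T}}{6} = \frac{\frac{1}{-67 + T} \left(1 + T\right)}{6} = \frac{1 + T}{6 \left(-67 + T\right)}$)
$\frac{40772}{x{\left(178 \right)}} + \frac{27515}{-12236} = \frac{40772}{\frac{1}{6} \frac{1}{-67 + 178} \left(1 + 178\right)} + \frac{27515}{-12236} = \frac{40772}{\frac{1}{6} \cdot \frac{1}{111} \cdot 179} + 27515 \left(- \frac{1}{12236}\right) = \frac{40772}{\frac{1}{6} \cdot \frac{1}{111} \cdot 179} - \frac{27515}{12236} = \frac{40772}{\frac{179}{666}} - \frac{27515}{12236} = 40772 \cdot \frac{666}{179} - \frac{27515}{12236} = \frac{27154152}{179} - \frac{27515}{12236} = \frac{332253278687}{2190244}$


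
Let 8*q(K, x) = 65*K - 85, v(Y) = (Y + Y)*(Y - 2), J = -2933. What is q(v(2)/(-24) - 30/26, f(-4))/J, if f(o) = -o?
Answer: 20/2933 ≈ 0.0068190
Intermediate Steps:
v(Y) = 2*Y*(-2 + Y) (v(Y) = (2*Y)*(-2 + Y) = 2*Y*(-2 + Y))
q(K, x) = -85/8 + 65*K/8 (q(K, x) = (65*K - 85)/8 = (-85 + 65*K)/8 = -85/8 + 65*K/8)
q(v(2)/(-24) - 30/26, f(-4))/J = (-85/8 + 65*((2*2*(-2 + 2))/(-24) - 30/26)/8)/(-2933) = (-85/8 + 65*((2*2*0)*(-1/24) - 30*1/26)/8)*(-1/2933) = (-85/8 + 65*(0*(-1/24) - 15/13)/8)*(-1/2933) = (-85/8 + 65*(0 - 15/13)/8)*(-1/2933) = (-85/8 + (65/8)*(-15/13))*(-1/2933) = (-85/8 - 75/8)*(-1/2933) = -20*(-1/2933) = 20/2933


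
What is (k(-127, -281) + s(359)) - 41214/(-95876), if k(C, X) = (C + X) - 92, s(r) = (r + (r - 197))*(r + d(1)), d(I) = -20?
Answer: 8442813229/47938 ≈ 1.7612e+5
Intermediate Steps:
s(r) = (-197 + 2*r)*(-20 + r) (s(r) = (r + (r - 197))*(r - 20) = (r + (-197 + r))*(-20 + r) = (-197 + 2*r)*(-20 + r))
k(C, X) = -92 + C + X
(k(-127, -281) + s(359)) - 41214/(-95876) = ((-92 - 127 - 281) + (3940 - 237*359 + 2*359²)) - 41214/(-95876) = (-500 + (3940 - 85083 + 2*128881)) - 41214*(-1/95876) = (-500 + (3940 - 85083 + 257762)) + 20607/47938 = (-500 + 176619) + 20607/47938 = 176119 + 20607/47938 = 8442813229/47938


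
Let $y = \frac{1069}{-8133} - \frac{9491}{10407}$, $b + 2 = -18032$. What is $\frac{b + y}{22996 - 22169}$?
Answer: $- \frac{508829479280}{23332462779} \approx -21.808$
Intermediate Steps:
$b = -18034$ ($b = -2 - 18032 = -18034$)
$y = - \frac{29438462}{28213377}$ ($y = 1069 \left(- \frac{1}{8133}\right) - \frac{9491}{10407} = - \frac{1069}{8133} - \frac{9491}{10407} = - \frac{29438462}{28213377} \approx -1.0434$)
$\frac{b + y}{22996 - 22169} = \frac{-18034 - \frac{29438462}{28213377}}{22996 - 22169} = - \frac{508829479280}{28213377 \cdot 827} = \left(- \frac{508829479280}{28213377}\right) \frac{1}{827} = - \frac{508829479280}{23332462779}$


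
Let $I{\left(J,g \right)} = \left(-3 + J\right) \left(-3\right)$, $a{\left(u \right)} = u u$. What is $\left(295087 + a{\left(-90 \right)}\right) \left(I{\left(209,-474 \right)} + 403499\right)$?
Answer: $122148281747$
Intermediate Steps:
$a{\left(u \right)} = u^{2}$
$I{\left(J,g \right)} = 9 - 3 J$
$\left(295087 + a{\left(-90 \right)}\right) \left(I{\left(209,-474 \right)} + 403499\right) = \left(295087 + \left(-90\right)^{2}\right) \left(\left(9 - 627\right) + 403499\right) = \left(295087 + 8100\right) \left(\left(9 - 627\right) + 403499\right) = 303187 \left(-618 + 403499\right) = 303187 \cdot 402881 = 122148281747$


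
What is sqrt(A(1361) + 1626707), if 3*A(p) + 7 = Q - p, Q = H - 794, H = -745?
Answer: sqrt(1625738) ≈ 1275.0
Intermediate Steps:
Q = -1539 (Q = -745 - 794 = -1539)
A(p) = -1546/3 - p/3 (A(p) = -7/3 + (-1539 - p)/3 = -7/3 + (-513 - p/3) = -1546/3 - p/3)
sqrt(A(1361) + 1626707) = sqrt((-1546/3 - 1/3*1361) + 1626707) = sqrt((-1546/3 - 1361/3) + 1626707) = sqrt(-969 + 1626707) = sqrt(1625738)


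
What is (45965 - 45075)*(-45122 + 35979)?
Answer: -8137270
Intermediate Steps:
(45965 - 45075)*(-45122 + 35979) = 890*(-9143) = -8137270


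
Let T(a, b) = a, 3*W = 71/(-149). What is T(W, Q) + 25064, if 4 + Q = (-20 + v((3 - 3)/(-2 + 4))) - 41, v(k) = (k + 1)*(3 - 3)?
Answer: 11203537/447 ≈ 25064.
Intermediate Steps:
v(k) = 0 (v(k) = (1 + k)*0 = 0)
Q = -65 (Q = -4 + ((-20 + 0) - 41) = -4 + (-20 - 41) = -4 - 61 = -65)
W = -71/447 (W = (71/(-149))/3 = (71*(-1/149))/3 = (⅓)*(-71/149) = -71/447 ≈ -0.15884)
T(W, Q) + 25064 = -71/447 + 25064 = 11203537/447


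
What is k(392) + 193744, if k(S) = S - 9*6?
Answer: 194082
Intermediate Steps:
k(S) = -54 + S (k(S) = S - 54 = -54 + S)
k(392) + 193744 = (-54 + 392) + 193744 = 338 + 193744 = 194082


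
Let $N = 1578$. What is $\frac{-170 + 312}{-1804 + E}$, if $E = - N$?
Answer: $- \frac{71}{1691} \approx -0.041987$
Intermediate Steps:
$E = -1578$ ($E = \left(-1\right) 1578 = -1578$)
$\frac{-170 + 312}{-1804 + E} = \frac{-170 + 312}{-1804 - 1578} = \frac{142}{-3382} = 142 \left(- \frac{1}{3382}\right) = - \frac{71}{1691}$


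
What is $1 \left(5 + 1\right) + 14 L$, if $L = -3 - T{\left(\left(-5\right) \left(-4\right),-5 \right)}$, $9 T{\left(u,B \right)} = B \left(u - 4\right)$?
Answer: $\frac{796}{9} \approx 88.444$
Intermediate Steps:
$T{\left(u,B \right)} = \frac{B \left(-4 + u\right)}{9}$ ($T{\left(u,B \right)} = \frac{B \left(u - 4\right)}{9} = \frac{B \left(-4 + u\right)}{9}$)
$L = \frac{53}{9}$ ($L = -3 - \frac{1}{9} \left(-5\right) \left(-4 - -20\right) = -3 - \frac{1}{9} \left(-5\right) \left(-4 + 20\right) = -3 - \frac{1}{9} \left(-5\right) 16 = -3 - - \frac{80}{9} = -3 + \frac{80}{9} = \frac{53}{9} \approx 5.8889$)
$1 \left(5 + 1\right) + 14 L = 1 \left(5 + 1\right) + 14 \cdot \frac{53}{9} = 1 \cdot 6 + \frac{742}{9} = 6 + \frac{742}{9} = \frac{796}{9}$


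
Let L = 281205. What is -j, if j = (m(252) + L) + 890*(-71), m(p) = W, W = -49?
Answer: -217966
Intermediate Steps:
m(p) = -49
j = 217966 (j = (-49 + 281205) + 890*(-71) = 281156 - 63190 = 217966)
-j = -1*217966 = -217966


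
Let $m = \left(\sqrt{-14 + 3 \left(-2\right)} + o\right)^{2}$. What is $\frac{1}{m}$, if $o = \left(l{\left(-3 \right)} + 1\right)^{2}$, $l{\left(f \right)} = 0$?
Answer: $\frac{1}{\left(1 + 2 i \sqrt{5}\right)^{2}} \approx -0.043084 - 0.020282 i$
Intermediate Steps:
$o = 1$ ($o = \left(0 + 1\right)^{2} = 1^{2} = 1$)
$m = \left(1 + 2 i \sqrt{5}\right)^{2}$ ($m = \left(\sqrt{-14 + 3 \left(-2\right)} + 1\right)^{2} = \left(\sqrt{-14 - 6} + 1\right)^{2} = \left(\sqrt{-20} + 1\right)^{2} = \left(2 i \sqrt{5} + 1\right)^{2} = \left(1 + 2 i \sqrt{5}\right)^{2} \approx -19.0 + 8.9443 i$)
$\frac{1}{m} = \frac{1}{-19 + 4 i \sqrt{5}}$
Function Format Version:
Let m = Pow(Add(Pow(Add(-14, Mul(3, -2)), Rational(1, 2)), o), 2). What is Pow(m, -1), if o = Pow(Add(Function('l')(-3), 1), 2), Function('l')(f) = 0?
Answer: Pow(Add(1, Mul(2, I, Pow(5, Rational(1, 2)))), -2) ≈ Add(-0.043084, Mul(-0.020282, I))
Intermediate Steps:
o = 1 (o = Pow(Add(0, 1), 2) = Pow(1, 2) = 1)
m = Pow(Add(1, Mul(2, I, Pow(5, Rational(1, 2)))), 2) (m = Pow(Add(Pow(Add(-14, Mul(3, -2)), Rational(1, 2)), 1), 2) = Pow(Add(Pow(Add(-14, -6), Rational(1, 2)), 1), 2) = Pow(Add(Pow(-20, Rational(1, 2)), 1), 2) = Pow(Add(Mul(2, I, Pow(5, Rational(1, 2))), 1), 2) = Pow(Add(1, Mul(2, I, Pow(5, Rational(1, 2)))), 2) ≈ Add(-19.000, Mul(8.9443, I)))
Pow(m, -1) = Pow(Add(-19, Mul(4, I, Pow(5, Rational(1, 2)))), -1)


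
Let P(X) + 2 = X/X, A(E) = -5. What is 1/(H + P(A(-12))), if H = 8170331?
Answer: 1/8170330 ≈ 1.2239e-7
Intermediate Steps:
P(X) = -1 (P(X) = -2 + X/X = -2 + 1 = -1)
1/(H + P(A(-12))) = 1/(8170331 - 1) = 1/8170330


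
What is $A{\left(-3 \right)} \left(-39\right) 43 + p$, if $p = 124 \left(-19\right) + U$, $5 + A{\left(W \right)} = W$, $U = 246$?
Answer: $11306$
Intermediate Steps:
$A{\left(W \right)} = -5 + W$
$p = -2110$ ($p = 124 \left(-19\right) + 246 = -2356 + 246 = -2110$)
$A{\left(-3 \right)} \left(-39\right) 43 + p = \left(-5 - 3\right) \left(-39\right) 43 - 2110 = \left(-8\right) \left(-39\right) 43 - 2110 = 312 \cdot 43 - 2110 = 13416 - 2110 = 11306$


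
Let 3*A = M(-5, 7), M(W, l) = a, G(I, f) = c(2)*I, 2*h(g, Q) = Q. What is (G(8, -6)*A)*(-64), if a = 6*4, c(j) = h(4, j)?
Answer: -4096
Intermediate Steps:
h(g, Q) = Q/2
c(j) = j/2
G(I, f) = I (G(I, f) = ((½)*2)*I = 1*I = I)
a = 24
M(W, l) = 24
A = 8 (A = (⅓)*24 = 8)
(G(8, -6)*A)*(-64) = (8*8)*(-64) = 64*(-64) = -4096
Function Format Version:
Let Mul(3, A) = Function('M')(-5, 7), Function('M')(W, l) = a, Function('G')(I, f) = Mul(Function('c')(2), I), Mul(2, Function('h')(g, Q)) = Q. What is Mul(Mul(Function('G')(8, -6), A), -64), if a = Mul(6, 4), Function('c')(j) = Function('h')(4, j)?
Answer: -4096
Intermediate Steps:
Function('h')(g, Q) = Mul(Rational(1, 2), Q)
Function('c')(j) = Mul(Rational(1, 2), j)
Function('G')(I, f) = I (Function('G')(I, f) = Mul(Mul(Rational(1, 2), 2), I) = Mul(1, I) = I)
a = 24
Function('M')(W, l) = 24
A = 8 (A = Mul(Rational(1, 3), 24) = 8)
Mul(Mul(Function('G')(8, -6), A), -64) = Mul(Mul(8, 8), -64) = Mul(64, -64) = -4096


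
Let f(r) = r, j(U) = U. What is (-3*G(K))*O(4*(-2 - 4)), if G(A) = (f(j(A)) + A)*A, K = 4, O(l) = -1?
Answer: 96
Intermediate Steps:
G(A) = 2*A**2 (G(A) = (A + A)*A = (2*A)*A = 2*A**2)
(-3*G(K))*O(4*(-2 - 4)) = -6*4**2*(-1) = -6*16*(-1) = -3*32*(-1) = -96*(-1) = 96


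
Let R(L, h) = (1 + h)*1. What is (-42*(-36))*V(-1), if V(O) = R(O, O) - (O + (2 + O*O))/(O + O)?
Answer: 1512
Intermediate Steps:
R(L, h) = 1 + h
V(O) = 1 + O - (2 + O + O²)/(2*O) (V(O) = (1 + O) - (O + (2 + O*O))/(O + O) = (1 + O) - (O + (2 + O²))/(2*O) = (1 + O) - (2 + O + O²)*1/(2*O) = (1 + O) - (2 + O + O²)/(2*O) = 1 + O - (2 + O + O²)/(2*O))
(-42*(-36))*V(-1) = (-42*(-36))*((½)*(-2 - (1 - 1))/(-1)) = 1512*((½)*(-1)*(-2 - 1*0)) = 1512*((½)*(-1)*(-2 + 0)) = 1512*((½)*(-1)*(-2)) = 1512*1 = 1512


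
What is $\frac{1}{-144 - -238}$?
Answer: $\frac{1}{94} \approx 0.010638$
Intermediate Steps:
$\frac{1}{-144 - -238} = \frac{1}{-144 + \left(352 - 114\right)} = \frac{1}{-144 + 238} = \frac{1}{94}$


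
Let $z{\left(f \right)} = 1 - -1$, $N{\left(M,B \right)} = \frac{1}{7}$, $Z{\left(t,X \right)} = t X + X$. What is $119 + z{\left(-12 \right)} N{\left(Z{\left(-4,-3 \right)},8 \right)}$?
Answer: $\frac{835}{7} \approx 119.29$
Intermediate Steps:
$Z{\left(t,X \right)} = X + X t$ ($Z{\left(t,X \right)} = X t + X = X + X t$)
$N{\left(M,B \right)} = \frac{1}{7}$
$z{\left(f \right)} = 2$ ($z{\left(f \right)} = 1 + 1 = 2$)
$119 + z{\left(-12 \right)} N{\left(Z{\left(-4,-3 \right)},8 \right)} = 119 + 2 \cdot \frac{1}{7} = 119 + \frac{2}{7} = \frac{835}{7}$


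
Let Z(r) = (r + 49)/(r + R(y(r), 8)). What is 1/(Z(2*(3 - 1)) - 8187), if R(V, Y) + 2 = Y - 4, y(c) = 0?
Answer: -6/49069 ≈ -0.00012228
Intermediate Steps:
R(V, Y) = -6 + Y (R(V, Y) = -2 + (Y - 4) = -2 + (-4 + Y) = -6 + Y)
Z(r) = (49 + r)/(2 + r) (Z(r) = (r + 49)/(r + (-6 + 8)) = (49 + r)/(r + 2) = (49 + r)/(2 + r))
1/(Z(2*(3 - 1)) - 8187) = 1/((49 + 2*(3 - 1))/(2 + 2*(3 - 1)) - 8187) = 1/((49 + 2*2)/(2 + 2*2) - 8187) = 1/((49 + 4)/(2 + 4) - 8187) = 1/(53/6 - 8187) = 1/(-49069/6) = -6/49069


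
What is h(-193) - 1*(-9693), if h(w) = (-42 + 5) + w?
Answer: 9463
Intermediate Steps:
h(w) = -37 + w
h(-193) - 1*(-9693) = (-37 - 193) - 1*(-9693) = -230 + 9693 = 9463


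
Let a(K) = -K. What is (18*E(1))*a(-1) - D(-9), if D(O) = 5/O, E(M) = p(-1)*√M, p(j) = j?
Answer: -157/9 ≈ -17.444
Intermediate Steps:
E(M) = -√M
(18*E(1))*a(-1) - D(-9) = (18*(-√1))*(-1*(-1)) - 5/(-9) = (18*(-1*1))*1 - 5*(-1)/9 = (18*(-1))*1 - 1*(-5/9) = -18*1 + 5/9 = -18 + 5/9 = -157/9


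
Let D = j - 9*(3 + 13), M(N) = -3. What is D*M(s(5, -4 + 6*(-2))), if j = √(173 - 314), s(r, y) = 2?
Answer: 432 - 3*I*√141 ≈ 432.0 - 35.623*I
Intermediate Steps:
j = I*√141 (j = √(-141) = I*√141 ≈ 11.874*I)
D = -144 + I*√141 (D = I*√141 - 9*(3 + 13) = I*√141 - 9*16 = I*√141 - 1*144 = I*√141 - 144 = -144 + I*√141 ≈ -144.0 + 11.874*I)
D*M(s(5, -4 + 6*(-2))) = (-144 + I*√141)*(-3) = 432 - 3*I*√141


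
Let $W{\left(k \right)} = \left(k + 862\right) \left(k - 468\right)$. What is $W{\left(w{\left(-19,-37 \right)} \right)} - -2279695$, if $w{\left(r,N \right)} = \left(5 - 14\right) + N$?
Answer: $1860271$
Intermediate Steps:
$w{\left(r,N \right)} = -9 + N$
$W{\left(k \right)} = \left(-468 + k\right) \left(862 + k\right)$ ($W{\left(k \right)} = \left(862 + k\right) \left(-468 + k\right) = \left(-468 + k\right) \left(862 + k\right)$)
$W{\left(w{\left(-19,-37 \right)} \right)} - -2279695 = \left(-403416 + \left(-9 - 37\right)^{2} + 394 \left(-9 - 37\right)\right) - -2279695 = \left(-403416 + \left(-46\right)^{2} + 394 \left(-46\right)\right) + 2279695 = \left(-403416 + 2116 - 18124\right) + 2279695 = -419424 + 2279695 = 1860271$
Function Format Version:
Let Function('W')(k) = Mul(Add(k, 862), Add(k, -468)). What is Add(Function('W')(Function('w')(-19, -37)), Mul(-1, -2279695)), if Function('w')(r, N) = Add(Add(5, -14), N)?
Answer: 1860271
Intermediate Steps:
Function('w')(r, N) = Add(-9, N)
Function('W')(k) = Mul(Add(-468, k), Add(862, k)) (Function('W')(k) = Mul(Add(862, k), Add(-468, k)) = Mul(Add(-468, k), Add(862, k)))
Add(Function('W')(Function('w')(-19, -37)), Mul(-1, -2279695)) = Add(Add(-403416, Pow(Add(-9, -37), 2), Mul(394, Add(-9, -37))), Mul(-1, -2279695)) = Add(Add(-403416, Pow(-46, 2), Mul(394, -46)), 2279695) = Add(Add(-403416, 2116, -18124), 2279695) = Add(-419424, 2279695) = 1860271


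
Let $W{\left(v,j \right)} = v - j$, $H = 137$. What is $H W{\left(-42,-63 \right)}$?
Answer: $2877$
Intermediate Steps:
$H W{\left(-42,-63 \right)} = 137 \left(-42 - -63\right) = 137 \left(-42 + 63\right) = 137 \cdot 21 = 2877$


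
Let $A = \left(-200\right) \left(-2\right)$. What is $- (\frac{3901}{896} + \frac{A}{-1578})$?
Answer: $- \frac{2898689}{706944} \approx -4.1003$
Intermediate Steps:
$A = 400$
$- (\frac{3901}{896} + \frac{A}{-1578}) = - (\frac{3901}{896} + \frac{400}{-1578}) = - (3901 \cdot \frac{1}{896} + 400 \left(- \frac{1}{1578}\right)) = - (\frac{3901}{896} - \frac{200}{789}) = \left(-1\right) \frac{2898689}{706944} = - \frac{2898689}{706944}$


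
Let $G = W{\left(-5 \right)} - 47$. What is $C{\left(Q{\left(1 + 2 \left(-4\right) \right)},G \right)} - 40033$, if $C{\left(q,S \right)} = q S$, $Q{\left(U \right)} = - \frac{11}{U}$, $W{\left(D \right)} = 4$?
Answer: $- \frac{280704}{7} \approx -40101.0$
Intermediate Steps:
$G = -43$ ($G = 4 - 47 = -43$)
$C{\left(q,S \right)} = S q$
$C{\left(Q{\left(1 + 2 \left(-4\right) \right)},G \right)} - 40033 = - 43 \left(- \frac{11}{1 + 2 \left(-4\right)}\right) - 40033 = - 43 \left(- \frac{11}{1 - 8}\right) - 40033 = - 43 \left(- \frac{11}{-7}\right) - 40033 = - 43 \left(\left(-11\right) \left(- \frac{1}{7}\right)\right) - 40033 = \left(-43\right) \frac{11}{7} - 40033 = - \frac{473}{7} - 40033 = - \frac{280704}{7}$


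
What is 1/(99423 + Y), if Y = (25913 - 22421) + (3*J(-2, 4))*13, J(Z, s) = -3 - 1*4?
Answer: 1/102642 ≈ 9.7426e-6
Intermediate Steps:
J(Z, s) = -7 (J(Z, s) = -3 - 4 = -7)
Y = 3219 (Y = (25913 - 22421) + (3*(-7))*13 = 3492 - 21*13 = 3492 - 273 = 3219)
1/(99423 + Y) = 1/(99423 + 3219) = 1/102642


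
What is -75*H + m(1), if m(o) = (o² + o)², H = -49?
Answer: 3679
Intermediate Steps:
m(o) = (o + o²)²
-75*H + m(1) = -75*(-49) + 1²*(1 + 1)² = 3675 + 1*2² = 3675 + 1*4 = 3675 + 4 = 3679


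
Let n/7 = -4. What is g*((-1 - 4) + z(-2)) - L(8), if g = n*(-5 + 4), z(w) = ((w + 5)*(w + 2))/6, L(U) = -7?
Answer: -133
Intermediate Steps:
n = -28 (n = 7*(-4) = -28)
z(w) = (2 + w)*(5 + w)/6 (z(w) = ((5 + w)*(2 + w))*(⅙) = ((2 + w)*(5 + w))*(⅙) = (2 + w)*(5 + w)/6)
g = 28 (g = -28*(-5 + 4) = -28*(-1) = 28)
g*((-1 - 4) + z(-2)) - L(8) = 28*((-1 - 4) + (5/3 + (⅙)*(-2)² + (7/6)*(-2))) - 1*(-7) = 28*(-5 + (5/3 + (⅙)*4 - 7/3)) + 7 = 28*(-5 + (5/3 + ⅔ - 7/3)) + 7 = 28*(-5 + 0) + 7 = 28*(-5) + 7 = -140 + 7 = -133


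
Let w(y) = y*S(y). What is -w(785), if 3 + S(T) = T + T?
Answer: -1230095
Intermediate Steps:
S(T) = -3 + 2*T (S(T) = -3 + (T + T) = -3 + 2*T)
w(y) = y*(-3 + 2*y)
-w(785) = -785*(-3 + 2*785) = -785*(-3 + 1570) = -785*1567 = -1*1230095 = -1230095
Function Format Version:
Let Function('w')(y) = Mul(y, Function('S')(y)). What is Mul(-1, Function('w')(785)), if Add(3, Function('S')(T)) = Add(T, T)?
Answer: -1230095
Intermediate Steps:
Function('S')(T) = Add(-3, Mul(2, T)) (Function('S')(T) = Add(-3, Add(T, T)) = Add(-3, Mul(2, T)))
Function('w')(y) = Mul(y, Add(-3, Mul(2, y)))
Mul(-1, Function('w')(785)) = Mul(-1, Mul(785, Add(-3, Mul(2, 785)))) = Mul(-1, Mul(785, Add(-3, 1570))) = Mul(-1, Mul(785, 1567)) = Mul(-1, 1230095) = -1230095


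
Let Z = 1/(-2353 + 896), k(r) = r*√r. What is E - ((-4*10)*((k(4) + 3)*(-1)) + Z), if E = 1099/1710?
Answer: -1094643847/2491470 ≈ -439.36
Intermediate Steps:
k(r) = r^(3/2)
Z = -1/1457 (Z = 1/(-1457) = -1/1457 ≈ -0.00068634)
E = 1099/1710 (E = 1099*(1/1710) = 1099/1710 ≈ 0.64269)
E - ((-4*10)*((k(4) + 3)*(-1)) + Z) = 1099/1710 - ((-4*10)*((4^(3/2) + 3)*(-1)) - 1/1457) = 1099/1710 - (-40*(8 + 3)*(-1) - 1/1457) = 1099/1710 - (-440*(-1) - 1/1457) = 1099/1710 - (-40*(-11) - 1/1457) = 1099/1710 - (440 - 1/1457) = 1099/1710 - 1*641079/1457 = 1099/1710 - 641079/1457 = -1094643847/2491470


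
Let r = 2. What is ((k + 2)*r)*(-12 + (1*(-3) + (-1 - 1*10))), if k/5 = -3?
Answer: 676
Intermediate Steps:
k = -15 (k = 5*(-3) = -15)
((k + 2)*r)*(-12 + (1*(-3) + (-1 - 1*10))) = ((-15 + 2)*2)*(-12 + (1*(-3) + (-1 - 1*10))) = (-13*2)*(-12 + (-3 + (-1 - 10))) = -26*(-12 + (-3 - 11)) = -26*(-12 - 14) = -26*(-26) = 676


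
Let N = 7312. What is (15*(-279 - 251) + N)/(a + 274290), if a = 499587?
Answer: -638/773877 ≈ -0.00082442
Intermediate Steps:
(15*(-279 - 251) + N)/(a + 274290) = (15*(-279 - 251) + 7312)/(499587 + 274290) = (15*(-530) + 7312)/773877 = (-7950 + 7312)*(1/773877) = -638*1/773877 = -638/773877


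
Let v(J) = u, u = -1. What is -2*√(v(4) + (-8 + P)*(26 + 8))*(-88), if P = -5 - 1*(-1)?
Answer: 176*I*√409 ≈ 3559.4*I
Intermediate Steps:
P = -4 (P = -5 + 1 = -4)
v(J) = -1
-2*√(v(4) + (-8 + P)*(26 + 8))*(-88) = -2*√(-1 + (-8 - 4)*(26 + 8))*(-88) = -2*√(-1 - 12*34)*(-88) = -2*√(-1 - 408)*(-88) = -2*I*√409*(-88) = 176*I*√409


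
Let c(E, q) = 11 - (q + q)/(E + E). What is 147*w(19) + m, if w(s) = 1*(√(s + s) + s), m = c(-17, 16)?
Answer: 47684/17 + 147*√38 ≈ 3711.1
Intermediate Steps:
c(E, q) = 11 - q/E (c(E, q) = 11 - 2*q/(2*E) = 11 - 2*q*1/(2*E) = 11 - q/E)
m = 203/17 (m = 11 - 1*16/(-17) = 11 - 1*16*(-1/17) = 11 + 16/17 = 203/17 ≈ 11.941)
w(s) = s + √2*√s (w(s) = 1*(√(2*s) + s) = 1*(√2*√s + s) = 1*(s + √2*√s) = s + √2*√s)
147*w(19) + m = 147*(19 + √2*√19) + 203/17 = 147*(19 + √38) + 203/17 = (2793 + 147*√38) + 203/17 = 47684/17 + 147*√38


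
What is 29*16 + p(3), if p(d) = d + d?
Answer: 470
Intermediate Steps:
p(d) = 2*d
29*16 + p(3) = 29*16 + 2*3 = 464 + 6 = 470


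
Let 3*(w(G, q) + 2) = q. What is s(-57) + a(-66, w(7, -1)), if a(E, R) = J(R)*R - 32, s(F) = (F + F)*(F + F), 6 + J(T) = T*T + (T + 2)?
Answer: 350084/27 ≈ 12966.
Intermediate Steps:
w(G, q) = -2 + q/3
J(T) = -4 + T + T**2 (J(T) = -6 + (T*T + (T + 2)) = -6 + (T**2 + (2 + T)) = -6 + (2 + T + T**2) = -4 + T + T**2)
s(F) = 4*F**2 (s(F) = (2*F)*(2*F) = 4*F**2)
a(E, R) = -32 + R*(-4 + R + R**2) (a(E, R) = (-4 + R + R**2)*R - 32 = R*(-4 + R + R**2) - 32 = -32 + R*(-4 + R + R**2))
s(-57) + a(-66, w(7, -1)) = 4*(-57)**2 + (-32 + (-2 + (1/3)*(-1))*(-4 + (-2 + (1/3)*(-1)) + (-2 + (1/3)*(-1))**2)) = 4*3249 + (-32 + (-2 - 1/3)*(-4 + (-2 - 1/3) + (-2 - 1/3)**2)) = 12996 + (-32 - 7*(-4 - 7/3 + (-7/3)**2)/3) = 12996 + (-32 - 7*(-4 - 7/3 + 49/9)/3) = 12996 + (-32 - 7/3*(-8/9)) = 12996 + (-32 + 56/27) = 12996 - 808/27 = 350084/27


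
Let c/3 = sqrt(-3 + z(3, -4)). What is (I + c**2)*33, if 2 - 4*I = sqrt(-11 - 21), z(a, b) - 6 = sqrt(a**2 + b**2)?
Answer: 4785/2 - 33*I*sqrt(2) ≈ 2392.5 - 46.669*I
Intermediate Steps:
z(a, b) = 6 + sqrt(a**2 + b**2)
c = 6*sqrt(2) (c = 3*sqrt(-3 + (6 + sqrt(3**2 + (-4)**2))) = 3*sqrt(-3 + (6 + sqrt(9 + 16))) = 3*sqrt(-3 + (6 + sqrt(25))) = 3*sqrt(-3 + (6 + 5)) = 3*sqrt(-3 + 11) = 3*sqrt(8) = 3*(2*sqrt(2)) = 6*sqrt(2) ≈ 8.4853)
I = 1/2 - I*sqrt(2) (I = 1/2 - sqrt(-11 - 21)/4 = 1/2 - I*sqrt(2) ≈ 0.5 - 1.4142*I)
(I + c**2)*33 = ((1/2 - I*sqrt(2)) + (6*sqrt(2))**2)*33 = ((1/2 - I*sqrt(2)) + 72)*33 = (145/2 - I*sqrt(2))*33 = 4785/2 - 33*I*sqrt(2)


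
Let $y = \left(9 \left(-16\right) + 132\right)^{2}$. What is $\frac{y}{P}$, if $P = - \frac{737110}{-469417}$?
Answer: $\frac{33798024}{368555} \approx 91.704$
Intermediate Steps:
$y = 144$ ($y = \left(-144 + 132\right)^{2} = \left(-12\right)^{2} = 144$)
$P = \frac{737110}{469417}$ ($P = \left(-737110\right) \left(- \frac{1}{469417}\right) = \frac{737110}{469417} \approx 1.5703$)
$\frac{y}{P} = \frac{144}{\frac{737110}{469417}} = 144 \cdot \frac{469417}{737110} = \frac{33798024}{368555}$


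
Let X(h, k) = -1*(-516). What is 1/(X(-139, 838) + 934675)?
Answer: 1/935191 ≈ 1.0693e-6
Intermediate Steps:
X(h, k) = 516
1/(X(-139, 838) + 934675) = 1/(516 + 934675) = 1/935191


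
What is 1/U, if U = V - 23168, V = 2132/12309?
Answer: -12309/285172780 ≈ -4.3163e-5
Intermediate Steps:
V = 2132/12309 (V = 2132*(1/12309) = 2132/12309 ≈ 0.17321)
U = -285172780/12309 (U = 2132/12309 - 23168 = -285172780/12309 ≈ -23168.)
1/U = 1/(-285172780/12309) = -12309/285172780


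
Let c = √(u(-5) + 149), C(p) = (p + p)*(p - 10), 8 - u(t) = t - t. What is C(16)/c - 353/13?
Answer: -353/13 + 192*√157/157 ≈ -11.831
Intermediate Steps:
u(t) = 8 (u(t) = 8 - (t - t) = 8 - 1*0 = 8 + 0 = 8)
C(p) = 2*p*(-10 + p) (C(p) = (2*p)*(-10 + p) = 2*p*(-10 + p))
c = √157 (c = √(8 + 149) = √157 ≈ 12.530)
C(16)/c - 353/13 = (2*16*(-10 + 16))/(√157) - 353/13 = (2*16*6)*(√157/157) - 353*1/13 = 192*(√157/157) - 353/13 = 192*√157/157 - 353/13 = -353/13 + 192*√157/157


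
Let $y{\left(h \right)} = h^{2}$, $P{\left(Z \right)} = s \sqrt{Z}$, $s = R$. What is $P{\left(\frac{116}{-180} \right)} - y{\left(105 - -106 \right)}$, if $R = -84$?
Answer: $-44521 - \frac{28 i \sqrt{145}}{5} \approx -44521.0 - 67.433 i$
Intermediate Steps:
$s = -84$
$P{\left(Z \right)} = - 84 \sqrt{Z}$
$P{\left(\frac{116}{-180} \right)} - y{\left(105 - -106 \right)} = - 84 \sqrt{\frac{116}{-180}} - \left(105 - -106\right)^{2} = - 84 \sqrt{116 \left(- \frac{1}{180}\right)} - \left(105 + 106\right)^{2} = - 84 \sqrt{- \frac{29}{45}} - 211^{2} = - 84 \frac{i \sqrt{145}}{15} - 44521 = - \frac{28 i \sqrt{145}}{5} - 44521 = -44521 - \frac{28 i \sqrt{145}}{5}$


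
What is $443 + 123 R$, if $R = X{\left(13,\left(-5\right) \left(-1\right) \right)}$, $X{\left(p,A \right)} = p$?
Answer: $2042$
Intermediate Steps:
$R = 13$
$443 + 123 R = 443 + 123 \cdot 13 = 443 + 1599 = 2042$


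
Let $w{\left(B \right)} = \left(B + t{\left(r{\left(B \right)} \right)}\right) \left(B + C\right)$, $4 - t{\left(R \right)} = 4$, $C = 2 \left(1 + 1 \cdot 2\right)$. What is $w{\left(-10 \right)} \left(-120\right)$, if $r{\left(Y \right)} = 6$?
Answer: $-4800$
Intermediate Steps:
$C = 6$ ($C = 2 \left(1 + 2\right) = 2 \cdot 3 = 6$)
$t{\left(R \right)} = 0$ ($t{\left(R \right)} = 4 - 4 = 0$)
$w{\left(B \right)} = B \left(6 + B\right)$ ($w{\left(B \right)} = \left(B + 0\right) \left(B + 6\right) = B \left(6 + B\right)$)
$w{\left(-10 \right)} \left(-120\right) = - 10 \left(6 - 10\right) \left(-120\right) = \left(-10\right) \left(-4\right) \left(-120\right) = 40 \left(-120\right) = -4800$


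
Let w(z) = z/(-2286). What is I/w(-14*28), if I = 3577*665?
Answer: 55486935/4 ≈ 1.3872e+7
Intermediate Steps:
w(z) = -z/2286 (w(z) = z*(-1/2286) = -z/2286)
I = 2378705
I/w(-14*28) = 2378705/((-(-7)*28/1143)) = 2378705/((-1/2286*(-392))) = 2378705/(196/1143) = 2378705*(1143/196) = 55486935/4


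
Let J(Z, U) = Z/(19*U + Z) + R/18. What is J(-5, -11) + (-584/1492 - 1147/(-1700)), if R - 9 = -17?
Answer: -84142897/610638300 ≈ -0.13779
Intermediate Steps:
R = -8 (R = 9 - 17 = -8)
J(Z, U) = -4/9 + Z/(Z + 19*U) (J(Z, U) = Z/(19*U + Z) - 8/18 = Z/(Z + 19*U) - 8*1/18 = Z/(Z + 19*U) - 4/9 = -4/9 + Z/(Z + 19*U))
J(-5, -11) + (-584/1492 - 1147/(-1700)) = (-76*(-11) + 5*(-5))/(9*(-5 + 19*(-11))) + (-584/1492 - 1147/(-1700)) = (836 - 25)/(9*(-5 - 209)) + (-584*1/1492 - 1147*(-1/1700)) = (⅑)*811/(-214) + (-146/373 + 1147/1700) = (⅑)*(-1/214)*811 + 179631/634100 = -811/1926 + 179631/634100 = -84142897/610638300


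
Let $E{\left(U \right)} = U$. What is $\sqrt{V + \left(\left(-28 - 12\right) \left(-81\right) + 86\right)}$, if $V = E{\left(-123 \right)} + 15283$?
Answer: $3 \sqrt{2054} \approx 135.96$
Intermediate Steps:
$V = 15160$ ($V = -123 + 15283 = 15160$)
$\sqrt{V + \left(\left(-28 - 12\right) \left(-81\right) + 86\right)} = \sqrt{15160 + \left(\left(-28 - 12\right) \left(-81\right) + 86\right)} = \sqrt{15160 + \left(\left(-40\right) \left(-81\right) + 86\right)} = \sqrt{15160 + \left(3240 + 86\right)} = \sqrt{15160 + 3326} = \sqrt{18486} = 3 \sqrt{2054}$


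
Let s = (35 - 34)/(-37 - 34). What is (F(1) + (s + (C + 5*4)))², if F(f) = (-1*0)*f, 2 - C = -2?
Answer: 2900209/5041 ≈ 575.32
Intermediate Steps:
C = 4 (C = 2 - 1*(-2) = 2 + 2 = 4)
s = -1/71 (s = 1/(-71) = 1*(-1/71) = -1/71 ≈ -0.014085)
F(f) = 0 (F(f) = 0*f = 0)
(F(1) + (s + (C + 5*4)))² = (0 + (-1/71 + (4 + 5*4)))² = (0 + (-1/71 + (4 + 20)))² = (0 + (-1/71 + 24))² = (0 + 1703/71)² = (1703/71)² = 2900209/5041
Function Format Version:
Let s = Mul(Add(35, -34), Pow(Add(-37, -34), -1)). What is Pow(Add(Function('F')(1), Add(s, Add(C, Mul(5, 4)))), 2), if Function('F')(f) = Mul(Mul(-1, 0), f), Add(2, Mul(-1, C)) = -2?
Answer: Rational(2900209, 5041) ≈ 575.32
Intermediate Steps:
C = 4 (C = Add(2, Mul(-1, -2)) = Add(2, 2) = 4)
s = Rational(-1, 71) (s = Mul(1, Pow(-71, -1)) = Mul(1, Rational(-1, 71)) = Rational(-1, 71) ≈ -0.014085)
Function('F')(f) = 0 (Function('F')(f) = Mul(0, f) = 0)
Pow(Add(Function('F')(1), Add(s, Add(C, Mul(5, 4)))), 2) = Pow(Add(0, Add(Rational(-1, 71), Add(4, Mul(5, 4)))), 2) = Pow(Add(0, Add(Rational(-1, 71), Add(4, 20))), 2) = Pow(Add(0, Add(Rational(-1, 71), 24)), 2) = Pow(Add(0, Rational(1703, 71)), 2) = Pow(Rational(1703, 71), 2) = Rational(2900209, 5041)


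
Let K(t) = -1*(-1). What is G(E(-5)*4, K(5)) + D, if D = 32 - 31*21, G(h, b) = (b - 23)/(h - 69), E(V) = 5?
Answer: -30309/49 ≈ -618.55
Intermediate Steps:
K(t) = 1
G(h, b) = (-23 + b)/(-69 + h)
D = -619 (D = 32 - 651 = -619)
G(E(-5)*4, K(5)) + D = (-23 + 1)/(-69 + 5*4) - 619 = -22/(-69 + 20) - 619 = -22/(-49) - 619 = -1/49*(-22) - 619 = 22/49 - 619 = -30309/49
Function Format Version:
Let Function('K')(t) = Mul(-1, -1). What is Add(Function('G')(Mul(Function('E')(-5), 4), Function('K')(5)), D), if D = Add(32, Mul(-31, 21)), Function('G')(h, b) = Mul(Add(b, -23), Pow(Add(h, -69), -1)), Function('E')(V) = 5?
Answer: Rational(-30309, 49) ≈ -618.55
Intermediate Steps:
Function('K')(t) = 1
Function('G')(h, b) = Mul(Pow(Add(-69, h), -1), Add(-23, b)) (Function('G')(h, b) = Mul(Add(-23, b), Pow(Add(-69, h), -1)) = Mul(Pow(Add(-69, h), -1), Add(-23, b)))
D = -619 (D = Add(32, -651) = -619)
Add(Function('G')(Mul(Function('E')(-5), 4), Function('K')(5)), D) = Add(Mul(Pow(Add(-69, Mul(5, 4)), -1), Add(-23, 1)), -619) = Add(Mul(Pow(Add(-69, 20), -1), -22), -619) = Add(Mul(Pow(-49, -1), -22), -619) = Add(Mul(Rational(-1, 49), -22), -619) = Add(Rational(22, 49), -619) = Rational(-30309, 49)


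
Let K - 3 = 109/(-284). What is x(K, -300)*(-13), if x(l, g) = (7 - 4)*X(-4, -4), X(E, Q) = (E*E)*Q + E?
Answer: 2652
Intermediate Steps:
K = 743/284 (K = 3 + 109/(-284) = 3 + 109*(-1/284) = 3 - 109/284 = 743/284 ≈ 2.6162)
X(E, Q) = E + Q*E² (X(E, Q) = E²*Q + E = Q*E² + E = E + Q*E²)
x(l, g) = -204 (x(l, g) = (7 - 4)*(-4*(1 - 4*(-4))) = 3*(-4*(1 + 16)) = 3*(-4*17) = 3*(-68) = -204)
x(K, -300)*(-13) = -204*(-13) = 2652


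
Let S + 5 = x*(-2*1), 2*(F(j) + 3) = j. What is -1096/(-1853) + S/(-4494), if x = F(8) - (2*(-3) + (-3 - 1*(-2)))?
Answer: 236397/396542 ≈ 0.59615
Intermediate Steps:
F(j) = -3 + j/2
x = 8 (x = (-3 + (½)*8) - (2*(-3) + (-3 - 1*(-2))) = (-3 + 4) - (-6 + (-3 + 2)) = 1 - (-6 - 1) = 1 - 1*(-7) = 1 + 7 = 8)
S = -21 (S = -5 + 8*(-2*1) = -5 + 8*(-2) = -5 - 16 = -21)
-1096/(-1853) + S/(-4494) = -1096/(-1853) - 21/(-4494) = -1096*(-1/1853) - 21*(-1/4494) = 1096/1853 + 1/214 = 236397/396542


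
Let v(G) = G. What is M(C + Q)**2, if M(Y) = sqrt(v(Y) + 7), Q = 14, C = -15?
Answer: 6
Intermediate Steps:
M(Y) = sqrt(7 + Y) (M(Y) = sqrt(Y + 7) = sqrt(7 + Y))
M(C + Q)**2 = (sqrt(7 + (-15 + 14)))**2 = (sqrt(7 - 1))**2 = (sqrt(6))**2 = 6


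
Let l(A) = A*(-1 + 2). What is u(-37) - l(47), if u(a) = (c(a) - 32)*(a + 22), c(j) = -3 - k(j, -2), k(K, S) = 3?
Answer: 523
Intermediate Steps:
c(j) = -6 (c(j) = -3 - 1*3 = -3 - 3 = -6)
l(A) = A (l(A) = A*1 = A)
u(a) = -836 - 38*a (u(a) = (-6 - 32)*(a + 22) = -38*(22 + a) = -836 - 38*a)
u(-37) - l(47) = (-836 - 38*(-37)) - 1*47 = (-836 + 1406) - 47 = 570 - 47 = 523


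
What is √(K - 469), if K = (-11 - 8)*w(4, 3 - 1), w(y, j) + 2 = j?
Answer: I*√469 ≈ 21.656*I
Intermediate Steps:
w(y, j) = -2 + j
K = 0 (K = (-11 - 8)*(-2 + (3 - 1)) = -19*(-2 + 2) = -19*0 = 0)
√(K - 469) = √(0 - 469) = √(-469) = I*√469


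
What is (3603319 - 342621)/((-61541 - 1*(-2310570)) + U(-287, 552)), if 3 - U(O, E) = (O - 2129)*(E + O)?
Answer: 1630349/1444636 ≈ 1.1286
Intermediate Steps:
U(O, E) = 3 - (-2129 + O)*(E + O) (U(O, E) = 3 - (O - 2129)*(E + O) = 3 - (-2129 + O)*(E + O))
(3603319 - 342621)/((-61541 - 1*(-2310570)) + U(-287, 552)) = (3603319 - 342621)/((-61541 - 1*(-2310570)) + (3 - 1*(-287)² + 2129*552 + 2129*(-287) - 1*552*(-287))) = 3260698/((-61541 + 2310570) + (3 - 1*82369 + 1175208 - 611023 + 158424)) = 3260698/(2249029 + (3 - 82369 + 1175208 - 611023 + 158424)) = 3260698/(2249029 + 640243) = 3260698/2889272 = 3260698*(1/2889272) = 1630349/1444636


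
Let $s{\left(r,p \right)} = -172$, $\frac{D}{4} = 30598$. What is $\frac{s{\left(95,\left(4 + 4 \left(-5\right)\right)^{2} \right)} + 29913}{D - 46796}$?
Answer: $\frac{29741}{75596} \approx 0.39342$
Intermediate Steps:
$D = 122392$ ($D = 4 \cdot 30598 = 122392$)
$\frac{s{\left(95,\left(4 + 4 \left(-5\right)\right)^{2} \right)} + 29913}{D - 46796} = \frac{-172 + 29913}{122392 - 46796} = \frac{29741}{75596}$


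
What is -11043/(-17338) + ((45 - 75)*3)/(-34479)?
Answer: 42479113/66421878 ≈ 0.63953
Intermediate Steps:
-11043/(-17338) + ((45 - 75)*3)/(-34479) = -11043*(-1/17338) - 30*3*(-1/34479) = 11043/17338 - 90*(-1/34479) = 11043/17338 + 10/3831 = 42479113/66421878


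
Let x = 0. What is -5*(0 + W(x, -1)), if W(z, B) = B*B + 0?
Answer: -5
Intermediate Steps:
W(z, B) = B² (W(z, B) = B² + 0 = B²)
-5*(0 + W(x, -1)) = -5*(0 + (-1)²) = -5*(0 + 1) = -5*1 = -5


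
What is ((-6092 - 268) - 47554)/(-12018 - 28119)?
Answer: 53914/40137 ≈ 1.3433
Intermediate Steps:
((-6092 - 268) - 47554)/(-12018 - 28119) = (-6360 - 47554)/(-40137) = -53914*(-1/40137) = 53914/40137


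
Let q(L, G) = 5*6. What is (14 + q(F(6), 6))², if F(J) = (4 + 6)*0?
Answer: 1936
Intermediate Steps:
F(J) = 0 (F(J) = 10*0 = 0)
q(L, G) = 30
(14 + q(F(6), 6))² = (14 + 30)² = 44² = 1936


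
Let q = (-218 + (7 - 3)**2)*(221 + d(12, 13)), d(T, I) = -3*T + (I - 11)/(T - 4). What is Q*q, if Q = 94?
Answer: -3517527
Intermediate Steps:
d(T, I) = -3*T + (-11 + I)/(-4 + T)
q = -74841/2 (q = (-218 + (7 - 3)**2)*(221 + (-11 + 13 - 3*12**2 + 12*12)/(-4 + 12)) = (-218 + 4**2)*(221 + (-11 + 13 - 3*144 + 144)/8) = (-218 + 16)*(221 + (-11 + 13 - 432 + 144)/8) = -202*(221 + (1/8)*(-286)) = -202*(221 - 143/4) = -202*741/4 = -74841/2 ≈ -37421.)
Q*q = 94*(-74841/2) = -3517527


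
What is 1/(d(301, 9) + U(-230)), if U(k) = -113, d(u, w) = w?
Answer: -1/104 ≈ -0.0096154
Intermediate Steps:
1/(d(301, 9) + U(-230)) = 1/(9 - 113) = 1/(-104) = -1/104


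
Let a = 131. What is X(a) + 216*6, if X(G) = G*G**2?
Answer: 2249387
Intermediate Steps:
X(G) = G**3
X(a) + 216*6 = 131**3 + 216*6 = 2248091 + 1296 = 2249387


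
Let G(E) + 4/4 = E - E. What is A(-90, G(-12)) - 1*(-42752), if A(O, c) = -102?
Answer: 42650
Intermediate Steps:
G(E) = -1 (G(E) = -1 + (E - E) = -1 + 0 = -1)
A(-90, G(-12)) - 1*(-42752) = -102 - 1*(-42752) = -102 + 42752 = 42650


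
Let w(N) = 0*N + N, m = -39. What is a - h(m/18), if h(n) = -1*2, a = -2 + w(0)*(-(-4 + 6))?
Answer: 0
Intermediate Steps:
w(N) = N (w(N) = 0 + N = N)
a = -2 (a = -2 + 0*(-(-4 + 6)) = -2 + 0*(-1*2) = -2 + 0*(-2) = -2 + 0 = -2)
h(n) = -2
a - h(m/18) = -2 - 1*(-2) = -2 + 2 = 0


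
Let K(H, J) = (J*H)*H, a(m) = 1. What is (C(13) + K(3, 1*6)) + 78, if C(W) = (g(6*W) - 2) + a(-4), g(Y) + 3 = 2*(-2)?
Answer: 124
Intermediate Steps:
g(Y) = -7 (g(Y) = -3 + 2*(-2) = -3 - 4 = -7)
K(H, J) = J*H² (K(H, J) = (H*J)*H = J*H²)
C(W) = -8 (C(W) = (-7 - 2) + 1 = -9 + 1 = -8)
(C(13) + K(3, 1*6)) + 78 = (-8 + (1*6)*3²) + 78 = (-8 + 6*9) + 78 = (-8 + 54) + 78 = 46 + 78 = 124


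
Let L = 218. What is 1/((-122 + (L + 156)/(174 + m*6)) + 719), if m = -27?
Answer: 6/3769 ≈ 0.0015919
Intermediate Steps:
1/((-122 + (L + 156)/(174 + m*6)) + 719) = 1/((-122 + (218 + 156)/(174 - 27*6)) + 719) = 1/((-122 + 374/(174 - 162)) + 719) = 1/((-122 + 374/12) + 719) = 1/((-122 + 374*(1/12)) + 719) = 1/((-122 + 187/6) + 719) = 1/(-545/6 + 719) = 1/(3769/6) = 6/3769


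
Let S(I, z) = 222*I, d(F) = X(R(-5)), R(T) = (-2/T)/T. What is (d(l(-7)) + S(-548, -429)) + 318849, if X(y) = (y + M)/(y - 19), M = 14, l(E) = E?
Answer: 31353571/159 ≈ 1.9719e+5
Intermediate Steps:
R(T) = -2/T²
X(y) = (14 + y)/(-19 + y) (X(y) = (y + 14)/(y - 19) = (14 + y)/(-19 + y))
d(F) = -116/159 (d(F) = (14 - 2/(-5)²)/(-19 - 2/(-5)²) = (14 - 2*1/25)/(-19 - 2*1/25) = (14 - 2/25)/(-19 - 2/25) = (348/25)/(-477/25) = -25/477*348/25 = -116/159)
(d(l(-7)) + S(-548, -429)) + 318849 = (-116/159 + 222*(-548)) + 318849 = (-116/159 - 121656) + 318849 = -19343420/159 + 318849 = 31353571/159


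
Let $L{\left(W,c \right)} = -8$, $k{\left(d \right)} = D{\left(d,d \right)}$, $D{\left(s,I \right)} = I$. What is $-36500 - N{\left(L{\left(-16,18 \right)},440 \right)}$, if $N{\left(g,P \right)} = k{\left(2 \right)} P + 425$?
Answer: $-37805$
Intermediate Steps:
$k{\left(d \right)} = d$
$N{\left(g,P \right)} = 425 + 2 P$ ($N{\left(g,P \right)} = 2 P + 425 = 425 + 2 P$)
$-36500 - N{\left(L{\left(-16,18 \right)},440 \right)} = -36500 - \left(425 + 2 \cdot 440\right) = -36500 - \left(425 + 880\right) = -36500 - 1305 = -37805$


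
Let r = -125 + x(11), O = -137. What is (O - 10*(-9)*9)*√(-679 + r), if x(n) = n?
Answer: 673*I*√793 ≈ 18952.0*I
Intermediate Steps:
r = -114 (r = -125 + 11 = -114)
(O - 10*(-9)*9)*√(-679 + r) = (-137 - 10*(-9)*9)*√(-679 - 114) = (-137 + 90*9)*√(-793) = (-137 + 810)*(I*√793) = 673*(I*√793) = 673*I*√793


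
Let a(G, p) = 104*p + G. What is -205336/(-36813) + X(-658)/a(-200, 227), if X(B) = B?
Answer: 341591581/61551336 ≈ 5.5497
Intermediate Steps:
a(G, p) = G + 104*p
-205336/(-36813) + X(-658)/a(-200, 227) = -205336/(-36813) - 658/(-200 + 104*227) = -205336*(-1/36813) - 658/(-200 + 23608) = 205336/36813 - 658/23408 = 205336/36813 - 658*1/23408 = 205336/36813 - 47/1672 = 341591581/61551336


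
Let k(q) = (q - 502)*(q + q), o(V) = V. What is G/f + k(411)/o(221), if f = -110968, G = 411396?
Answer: -161375901/471614 ≈ -342.18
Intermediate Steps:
k(q) = 2*q*(-502 + q) (k(q) = (-502 + q)*(2*q) = 2*q*(-502 + q))
G/f + k(411)/o(221) = 411396/(-110968) + (2*411*(-502 + 411))/221 = 411396*(-1/110968) + (2*411*(-91))*(1/221) = -102849/27742 - 74802*1/221 = -102849/27742 - 5754/17 = -161375901/471614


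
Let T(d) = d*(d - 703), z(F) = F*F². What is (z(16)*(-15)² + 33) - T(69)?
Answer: 965379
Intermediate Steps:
z(F) = F³
T(d) = d*(-703 + d)
(z(16)*(-15)² + 33) - T(69) = (16³*(-15)² + 33) - 69*(-703 + 69) = (4096*225 + 33) - 69*(-634) = (921600 + 33) - 1*(-43746) = 921633 + 43746 = 965379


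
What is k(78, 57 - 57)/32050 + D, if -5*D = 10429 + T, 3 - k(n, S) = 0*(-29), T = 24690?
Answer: -225112787/32050 ≈ -7023.8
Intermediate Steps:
k(n, S) = 3 (k(n, S) = 3 - 0*(-29) = 3 - 1*0 = 3 + 0 = 3)
D = -35119/5 (D = -(10429 + 24690)/5 = -1/5*35119 = -35119/5 ≈ -7023.8)
k(78, 57 - 57)/32050 + D = 3/32050 - 35119/5 = -225112787/32050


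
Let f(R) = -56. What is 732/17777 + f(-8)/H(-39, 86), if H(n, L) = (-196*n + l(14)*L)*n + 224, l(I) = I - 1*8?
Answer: 29222903/706671304 ≈ 0.041353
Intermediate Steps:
l(I) = -8 + I (l(I) = I - 8 = -8 + I)
H(n, L) = 224 + n*(-196*n + 6*L) (H(n, L) = (-196*n + (-8 + 14)*L)*n + 224 = (-196*n + 6*L)*n + 224 = n*(-196*n + 6*L) + 224 = 224 + n*(-196*n + 6*L))
732/17777 + f(-8)/H(-39, 86) = 732/17777 - 56/(224 - 196*(-39)**2 + 6*86*(-39)) = 732*(1/17777) - 56/(224 - 196*1521 - 20124) = 732/17777 - 56/(224 - 298116 - 20124) = 732/17777 - 56/(-318016) = 732/17777 - 56*(-1/318016) = 732/17777 + 7/39752 = 29222903/706671304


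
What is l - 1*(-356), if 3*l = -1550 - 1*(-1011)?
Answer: 529/3 ≈ 176.33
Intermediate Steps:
l = -539/3 (l = (-1550 - 1*(-1011))/3 = (-1550 + 1011)/3 = (1/3)*(-539) = -539/3 ≈ -179.67)
l - 1*(-356) = -539/3 - 1*(-356) = -539/3 + 356 = 529/3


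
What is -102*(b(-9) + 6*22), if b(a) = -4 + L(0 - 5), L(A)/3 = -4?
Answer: -11832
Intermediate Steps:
L(A) = -12 (L(A) = 3*(-4) = -12)
b(a) = -16 (b(a) = -4 - 12 = -16)
-102*(b(-9) + 6*22) = -102*(-16 + 6*22) = -102*(-16 + 132) = -102*116 = -11832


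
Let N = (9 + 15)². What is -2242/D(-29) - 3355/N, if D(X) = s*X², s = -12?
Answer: -2713939/484416 ≈ -5.6025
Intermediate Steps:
N = 576 (N = 24² = 576)
D(X) = -12*X²
-2242/D(-29) - 3355/N = -2242/((-12*(-29)²)) - 3355/576 = -2242/((-12*841)) - 3355*1/576 = -2242/(-10092) - 3355/576 = -2242*(-1/10092) - 3355/576 = 1121/5046 - 3355/576 = -2713939/484416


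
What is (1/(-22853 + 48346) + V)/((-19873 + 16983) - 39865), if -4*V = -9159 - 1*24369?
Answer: -213682327/1089953215 ≈ -0.19605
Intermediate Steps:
V = 8382 (V = -(-9159 - 1*24369)/4 = -(-9159 - 24369)/4 = -¼*(-33528) = 8382)
(1/(-22853 + 48346) + V)/((-19873 + 16983) - 39865) = (1/(-22853 + 48346) + 8382)/((-19873 + 16983) - 39865) = (1/25493 + 8382)/(-2890 - 39865) = (1/25493 + 8382)/(-42755) = (213682327/25493)*(-1/42755) = -213682327/1089953215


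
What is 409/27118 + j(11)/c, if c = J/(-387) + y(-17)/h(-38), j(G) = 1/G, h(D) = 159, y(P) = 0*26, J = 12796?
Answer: 3362467/272644372 ≈ 0.012333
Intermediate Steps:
y(P) = 0
c = -12796/387 (c = 12796/(-387) + 0/159 = 12796*(-1/387) + 0*(1/159) = -12796/387 + 0 = -12796/387 ≈ -33.065)
409/27118 + j(11)/c = 409/27118 + 1/(11*(-12796/387)) = 409*(1/27118) + (1/11)*(-387/12796) = 409/27118 - 387/140756 = 3362467/272644372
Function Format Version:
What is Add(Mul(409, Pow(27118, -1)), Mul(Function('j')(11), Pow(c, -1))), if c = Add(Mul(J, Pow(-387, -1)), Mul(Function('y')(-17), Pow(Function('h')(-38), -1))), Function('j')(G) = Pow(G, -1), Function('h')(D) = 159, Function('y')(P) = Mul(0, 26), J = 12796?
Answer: Rational(3362467, 272644372) ≈ 0.012333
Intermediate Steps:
Function('y')(P) = 0
c = Rational(-12796, 387) (c = Add(Mul(12796, Pow(-387, -1)), Mul(0, Pow(159, -1))) = Add(Mul(12796, Rational(-1, 387)), Mul(0, Rational(1, 159))) = Add(Rational(-12796, 387), 0) = Rational(-12796, 387) ≈ -33.065)
Add(Mul(409, Pow(27118, -1)), Mul(Function('j')(11), Pow(c, -1))) = Add(Mul(409, Pow(27118, -1)), Mul(Pow(11, -1), Pow(Rational(-12796, 387), -1))) = Add(Mul(409, Rational(1, 27118)), Mul(Rational(1, 11), Rational(-387, 12796))) = Add(Rational(409, 27118), Rational(-387, 140756)) = Rational(3362467, 272644372)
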